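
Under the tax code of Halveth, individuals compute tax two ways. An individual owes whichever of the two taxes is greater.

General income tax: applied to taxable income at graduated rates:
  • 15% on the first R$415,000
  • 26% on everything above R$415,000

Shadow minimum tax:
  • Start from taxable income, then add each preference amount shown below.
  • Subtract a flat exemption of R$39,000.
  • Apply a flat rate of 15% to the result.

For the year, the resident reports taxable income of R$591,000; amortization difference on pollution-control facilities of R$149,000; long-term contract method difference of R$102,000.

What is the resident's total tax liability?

R$120,450

General income tax:
  R$415,000 × 15% = R$62,250
  R$176,000 × 26% = R$45,760
  → R$108,010

Shadow minimum tax:
  Adjusted income: R$591,000 + R$149,000 + R$102,000 = R$842,000
  Less exemption R$39,000 → base R$803,000
  R$803,000 × 15% = R$120,450

R$120,450 > R$108,010, so the shadow minimum tax is the binding amount.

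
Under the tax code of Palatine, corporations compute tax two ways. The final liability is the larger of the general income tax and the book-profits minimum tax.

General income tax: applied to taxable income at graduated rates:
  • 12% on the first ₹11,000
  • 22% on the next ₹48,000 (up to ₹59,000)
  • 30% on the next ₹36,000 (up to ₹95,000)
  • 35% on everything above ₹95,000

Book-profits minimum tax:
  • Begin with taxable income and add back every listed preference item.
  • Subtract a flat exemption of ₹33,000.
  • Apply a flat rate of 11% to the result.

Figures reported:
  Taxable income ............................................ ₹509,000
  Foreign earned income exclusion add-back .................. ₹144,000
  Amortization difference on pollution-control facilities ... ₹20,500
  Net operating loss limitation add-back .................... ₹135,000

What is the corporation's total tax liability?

₹167,580

General income tax:
  ₹11,000 × 12% = ₹1,320
  ₹48,000 × 22% = ₹10,560
  ₹36,000 × 30% = ₹10,800
  ₹414,000 × 35% = ₹144,900
  → ₹167,580

Book-profits minimum tax:
  Adjusted income: ₹509,000 + ₹144,000 + ₹20,500 + ₹135,000 = ₹808,500
  Less exemption ₹33,000 → base ₹775,500
  ₹775,500 × 11% = ₹85,305

₹167,580 > ₹85,305, so the general income tax governs.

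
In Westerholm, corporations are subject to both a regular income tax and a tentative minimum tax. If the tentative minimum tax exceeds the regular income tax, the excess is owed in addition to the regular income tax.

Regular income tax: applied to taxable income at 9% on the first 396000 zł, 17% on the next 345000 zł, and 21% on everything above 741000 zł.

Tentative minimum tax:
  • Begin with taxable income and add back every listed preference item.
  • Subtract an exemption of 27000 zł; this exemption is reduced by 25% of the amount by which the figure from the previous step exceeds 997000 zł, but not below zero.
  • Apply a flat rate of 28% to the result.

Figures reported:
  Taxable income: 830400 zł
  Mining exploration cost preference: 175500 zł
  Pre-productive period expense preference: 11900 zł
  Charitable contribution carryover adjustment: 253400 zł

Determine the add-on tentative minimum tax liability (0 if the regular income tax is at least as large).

242872 zł

Regular income tax:
  396000 zł × 9% = 35640 zł
  345000 zł × 17% = 58650 zł
  89400 zł × 21% = 18774 zł
  → 113064 zł

Tentative minimum tax:
  Adjusted income: 830400 zł + 175500 zł + 11900 zł + 253400 zł = 1271200 zł
  Exemption: 25% × (1271200 zł − 997000 zł) = 68550 zł ≥ 27000 zł, so the exemption is fully phased out
  Base: 1271200 zł − 0 zł = 1271200 zł
  1271200 zł × 28% = 355936 zł

Excess of tentative minimum tax over regular income tax: 355936 zł − 113064 zł = 242872 zł.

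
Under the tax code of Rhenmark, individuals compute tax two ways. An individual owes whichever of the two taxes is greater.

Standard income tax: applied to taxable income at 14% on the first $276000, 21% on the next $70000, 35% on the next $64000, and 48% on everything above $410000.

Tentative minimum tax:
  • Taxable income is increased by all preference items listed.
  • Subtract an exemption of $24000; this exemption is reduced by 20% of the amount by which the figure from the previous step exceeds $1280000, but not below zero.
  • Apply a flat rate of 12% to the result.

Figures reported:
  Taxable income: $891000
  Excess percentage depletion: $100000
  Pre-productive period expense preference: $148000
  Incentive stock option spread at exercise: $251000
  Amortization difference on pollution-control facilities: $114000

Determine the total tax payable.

Standard income tax:
  $276000 × 14% = $38640
  $70000 × 21% = $14700
  $64000 × 35% = $22400
  $481000 × 48% = $230880
  → $306620

Tentative minimum tax:
  Adjusted income: $891000 + $100000 + $148000 + $251000 + $114000 = $1504000
  Exemption: 20% × ($1504000 − $1280000) = $44800 ≥ $24000, so the exemption is fully phased out
  Base: $1504000 − $0 = $1504000
  $1504000 × 12% = $180480

$306620 > $180480, so the standard income tax governs.

$306620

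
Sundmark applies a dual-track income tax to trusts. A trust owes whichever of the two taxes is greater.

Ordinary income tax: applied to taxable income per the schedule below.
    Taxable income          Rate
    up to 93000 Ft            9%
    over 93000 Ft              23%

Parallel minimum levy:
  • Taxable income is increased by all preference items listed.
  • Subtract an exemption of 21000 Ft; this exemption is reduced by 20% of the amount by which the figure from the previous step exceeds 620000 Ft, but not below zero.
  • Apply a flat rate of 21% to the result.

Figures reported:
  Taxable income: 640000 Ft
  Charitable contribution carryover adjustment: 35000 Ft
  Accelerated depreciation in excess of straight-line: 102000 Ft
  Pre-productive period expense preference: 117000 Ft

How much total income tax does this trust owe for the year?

187740 Ft

Ordinary income tax:
  93000 Ft × 9% = 8370 Ft
  547000 Ft × 23% = 125810 Ft
  → 134180 Ft

Parallel minimum levy:
  Adjusted income: 640000 Ft + 35000 Ft + 102000 Ft + 117000 Ft = 894000 Ft
  Exemption: 20% × (894000 Ft − 620000 Ft) = 54800 Ft ≥ 21000 Ft, so the exemption is fully phased out
  Base: 894000 Ft − 0 Ft = 894000 Ft
  894000 Ft × 21% = 187740 Ft

187740 Ft > 134180 Ft, so the parallel minimum levy is the binding amount.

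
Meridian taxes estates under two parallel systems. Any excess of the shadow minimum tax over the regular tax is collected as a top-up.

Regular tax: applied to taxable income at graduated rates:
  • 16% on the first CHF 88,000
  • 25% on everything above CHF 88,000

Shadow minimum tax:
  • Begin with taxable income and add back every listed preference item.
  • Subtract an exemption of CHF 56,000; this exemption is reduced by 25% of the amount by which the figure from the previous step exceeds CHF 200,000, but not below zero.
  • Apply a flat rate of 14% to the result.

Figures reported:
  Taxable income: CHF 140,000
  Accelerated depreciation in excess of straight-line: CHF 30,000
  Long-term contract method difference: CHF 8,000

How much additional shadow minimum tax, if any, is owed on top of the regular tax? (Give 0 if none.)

Regular tax:
  CHF 88,000 × 16% = CHF 14,080
  CHF 52,000 × 25% = CHF 13,000
  → CHF 27,080

Shadow minimum tax:
  Adjusted income: CHF 140,000 + CHF 30,000 + CHF 8,000 = CHF 178,000
  Exemption: CHF 178,000 ≤ CHF 200,000, so full CHF 56,000 applies
  Base: CHF 178,000 − CHF 56,000 = CHF 122,000
  CHF 122,000 × 14% = CHF 17,080

CHF 17,080 ≤ CHF 27,080, so no add-on is due.

CHF 0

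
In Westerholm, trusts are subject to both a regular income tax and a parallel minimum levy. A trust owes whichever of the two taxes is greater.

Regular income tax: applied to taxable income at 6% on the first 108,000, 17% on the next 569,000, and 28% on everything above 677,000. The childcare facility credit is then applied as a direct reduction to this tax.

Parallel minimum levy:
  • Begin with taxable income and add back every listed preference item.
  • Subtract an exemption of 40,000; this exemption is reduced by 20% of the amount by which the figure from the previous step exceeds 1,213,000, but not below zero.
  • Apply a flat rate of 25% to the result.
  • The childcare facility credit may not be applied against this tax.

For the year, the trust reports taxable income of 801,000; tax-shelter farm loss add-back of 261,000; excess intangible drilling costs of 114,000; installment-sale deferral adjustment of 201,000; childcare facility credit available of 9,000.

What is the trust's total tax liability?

Regular income tax:
  108,000 × 6% = 6,480
  569,000 × 17% = 96,730
  124,000 × 28% = 34,720
  → 137,930
  Less childcare facility credit 9,000 → 128,930

Parallel minimum levy:
  Adjusted income: 801,000 + 261,000 + 114,000 + 201,000 = 1,377,000
  Exemption: 40,000 − 20% × (1,377,000 − 1,213,000) = 40,000 − 32,800 = 7,200
  Base: 1,377,000 − 7,200 = 1,369,800
  1,369,800 × 25% = 342,450

342,450 > 128,930, so the parallel minimum levy is the binding amount.

342,450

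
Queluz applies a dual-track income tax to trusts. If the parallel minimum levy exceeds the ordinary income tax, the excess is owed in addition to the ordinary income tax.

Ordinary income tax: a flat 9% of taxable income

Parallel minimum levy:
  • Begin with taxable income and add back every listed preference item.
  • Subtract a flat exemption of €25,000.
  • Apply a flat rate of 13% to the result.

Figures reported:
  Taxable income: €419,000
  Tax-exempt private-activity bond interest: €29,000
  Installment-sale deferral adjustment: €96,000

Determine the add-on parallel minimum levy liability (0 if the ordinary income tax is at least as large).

€29,760

Ordinary income tax:
  €419,000 × 9% = €37,710

Parallel minimum levy:
  Adjusted income: €419,000 + €29,000 + €96,000 = €544,000
  Less exemption €25,000 → base €519,000
  €519,000 × 13% = €67,470

Excess of parallel minimum levy over ordinary income tax: €67,470 − €37,710 = €29,760.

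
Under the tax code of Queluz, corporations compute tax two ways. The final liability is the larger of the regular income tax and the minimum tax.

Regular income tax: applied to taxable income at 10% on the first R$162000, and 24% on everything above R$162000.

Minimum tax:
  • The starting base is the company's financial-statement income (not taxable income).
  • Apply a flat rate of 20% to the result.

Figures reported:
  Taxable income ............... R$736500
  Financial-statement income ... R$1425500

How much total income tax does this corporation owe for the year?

R$285100

Regular income tax:
  R$162000 × 10% = R$16200
  R$574500 × 24% = R$137880
  → R$154080

Minimum tax:
  Base (financial-statement income): R$1425500
  R$1425500 × 20% = R$285100

R$285100 > R$154080, so the minimum tax is the binding amount.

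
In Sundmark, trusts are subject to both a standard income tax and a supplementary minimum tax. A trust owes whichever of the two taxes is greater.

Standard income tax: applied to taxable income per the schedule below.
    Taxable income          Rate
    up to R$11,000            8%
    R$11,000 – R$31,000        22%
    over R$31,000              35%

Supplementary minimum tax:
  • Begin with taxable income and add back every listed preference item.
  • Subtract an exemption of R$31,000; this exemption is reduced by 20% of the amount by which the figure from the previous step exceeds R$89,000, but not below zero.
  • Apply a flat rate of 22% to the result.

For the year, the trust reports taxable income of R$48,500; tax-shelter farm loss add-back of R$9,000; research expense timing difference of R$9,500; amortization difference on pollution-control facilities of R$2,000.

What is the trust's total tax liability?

Standard income tax:
  R$11,000 × 8% = R$880
  R$20,000 × 22% = R$4,400
  R$17,500 × 35% = R$6,125
  → R$11,405

Supplementary minimum tax:
  Adjusted income: R$48,500 + R$9,000 + R$9,500 + R$2,000 = R$69,000
  Exemption: R$69,000 ≤ R$89,000, so full R$31,000 applies
  Base: R$69,000 − R$31,000 = R$38,000
  R$38,000 × 22% = R$8,360

R$11,405 > R$8,360, so the standard income tax governs.

R$11,405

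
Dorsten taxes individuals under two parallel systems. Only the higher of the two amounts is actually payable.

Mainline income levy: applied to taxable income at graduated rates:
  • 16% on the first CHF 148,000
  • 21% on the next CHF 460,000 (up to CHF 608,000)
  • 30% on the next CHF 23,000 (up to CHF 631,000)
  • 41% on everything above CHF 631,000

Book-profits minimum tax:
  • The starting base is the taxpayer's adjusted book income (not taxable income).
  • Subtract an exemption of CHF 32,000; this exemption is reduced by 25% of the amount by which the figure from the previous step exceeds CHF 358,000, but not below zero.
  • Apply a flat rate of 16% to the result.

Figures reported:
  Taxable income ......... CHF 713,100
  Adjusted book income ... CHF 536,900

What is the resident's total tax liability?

Book-profits minimum tax:
  Base (adjusted book income): CHF 536,900
  Exemption: 25% × (CHF 536,900 − CHF 358,000) = CHF 44,725 ≥ CHF 32,000, so the exemption is fully phased out
  Base: CHF 536,900 − CHF 0 = CHF 536,900
  CHF 536,900 × 16% = CHF 85,904

Mainline income levy:
  CHF 148,000 × 16% = CHF 23,680
  CHF 460,000 × 21% = CHF 96,600
  CHF 23,000 × 30% = CHF 6,900
  CHF 82,100 × 41% = CHF 33,661
  → CHF 160,841

CHF 160,841 > CHF 85,904, so the mainline income levy governs.

CHF 160,841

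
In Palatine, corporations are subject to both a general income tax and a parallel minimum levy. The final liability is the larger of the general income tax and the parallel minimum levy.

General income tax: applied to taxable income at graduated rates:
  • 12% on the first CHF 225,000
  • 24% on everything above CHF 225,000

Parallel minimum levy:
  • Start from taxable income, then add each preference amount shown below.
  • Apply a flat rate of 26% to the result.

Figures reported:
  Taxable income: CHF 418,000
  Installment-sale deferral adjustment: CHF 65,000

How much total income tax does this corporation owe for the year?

CHF 125,580

Parallel minimum levy:
  Adjusted income: CHF 418,000 + CHF 65,000 = CHF 483,000
  CHF 483,000 × 26% = CHF 125,580

General income tax:
  CHF 225,000 × 12% = CHF 27,000
  CHF 193,000 × 24% = CHF 46,320
  → CHF 73,320

CHF 125,580 > CHF 73,320, so the parallel minimum levy is the binding amount.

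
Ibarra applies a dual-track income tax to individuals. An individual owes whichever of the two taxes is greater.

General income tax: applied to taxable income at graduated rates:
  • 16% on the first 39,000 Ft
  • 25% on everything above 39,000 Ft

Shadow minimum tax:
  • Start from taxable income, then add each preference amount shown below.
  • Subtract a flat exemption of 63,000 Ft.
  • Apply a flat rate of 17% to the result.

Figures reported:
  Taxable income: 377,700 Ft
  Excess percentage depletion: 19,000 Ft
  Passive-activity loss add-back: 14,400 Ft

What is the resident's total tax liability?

90,915 Ft

Shadow minimum tax:
  Adjusted income: 377,700 Ft + 19,000 Ft + 14,400 Ft = 411,100 Ft
  Less exemption 63,000 Ft → base 348,100 Ft
  348,100 Ft × 17% = 59,177 Ft

General income tax:
  39,000 Ft × 16% = 6,240 Ft
  338,700 Ft × 25% = 84,675 Ft
  → 90,915 Ft

90,915 Ft > 59,177 Ft, so the general income tax governs.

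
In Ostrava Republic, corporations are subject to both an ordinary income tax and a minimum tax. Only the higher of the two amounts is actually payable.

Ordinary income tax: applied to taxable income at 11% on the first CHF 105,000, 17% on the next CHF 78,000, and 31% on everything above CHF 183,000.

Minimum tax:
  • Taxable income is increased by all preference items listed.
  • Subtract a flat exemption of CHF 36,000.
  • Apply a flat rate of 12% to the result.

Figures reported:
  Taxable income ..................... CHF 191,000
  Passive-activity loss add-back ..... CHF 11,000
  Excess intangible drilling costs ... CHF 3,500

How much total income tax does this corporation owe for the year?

CHF 27,290

Minimum tax:
  Adjusted income: CHF 191,000 + CHF 11,000 + CHF 3,500 = CHF 205,500
  Less exemption CHF 36,000 → base CHF 169,500
  CHF 169,500 × 12% = CHF 20,340

Ordinary income tax:
  CHF 105,000 × 11% = CHF 11,550
  CHF 78,000 × 17% = CHF 13,260
  CHF 8,000 × 31% = CHF 2,480
  → CHF 27,290

CHF 27,290 > CHF 20,340, so the ordinary income tax governs.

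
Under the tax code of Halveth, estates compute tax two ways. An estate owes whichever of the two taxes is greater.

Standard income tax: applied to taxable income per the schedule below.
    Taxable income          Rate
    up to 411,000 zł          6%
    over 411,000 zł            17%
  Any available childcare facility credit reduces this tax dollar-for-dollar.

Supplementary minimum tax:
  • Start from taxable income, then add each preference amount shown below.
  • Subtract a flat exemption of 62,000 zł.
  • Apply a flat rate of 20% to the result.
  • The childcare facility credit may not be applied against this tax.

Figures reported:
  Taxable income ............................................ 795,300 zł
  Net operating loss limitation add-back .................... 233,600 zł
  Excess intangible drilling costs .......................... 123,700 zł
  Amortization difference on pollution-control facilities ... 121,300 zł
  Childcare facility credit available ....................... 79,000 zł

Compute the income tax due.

Supplementary minimum tax:
  Adjusted income: 795,300 zł + 233,600 zł + 123,700 zł + 121,300 zł = 1,273,900 zł
  Less exemption 62,000 zł → base 1,211,900 zł
  1,211,900 zł × 20% = 242,380 zł

Standard income tax:
  411,000 zł × 6% = 24,660 zł
  384,300 zł × 17% = 65,331 zł
  → 89,991 zł
  Less childcare facility credit 79,000 zł → 10,991 zł

242,380 zł > 10,991 zł, so the supplementary minimum tax is the binding amount.

242,380 zł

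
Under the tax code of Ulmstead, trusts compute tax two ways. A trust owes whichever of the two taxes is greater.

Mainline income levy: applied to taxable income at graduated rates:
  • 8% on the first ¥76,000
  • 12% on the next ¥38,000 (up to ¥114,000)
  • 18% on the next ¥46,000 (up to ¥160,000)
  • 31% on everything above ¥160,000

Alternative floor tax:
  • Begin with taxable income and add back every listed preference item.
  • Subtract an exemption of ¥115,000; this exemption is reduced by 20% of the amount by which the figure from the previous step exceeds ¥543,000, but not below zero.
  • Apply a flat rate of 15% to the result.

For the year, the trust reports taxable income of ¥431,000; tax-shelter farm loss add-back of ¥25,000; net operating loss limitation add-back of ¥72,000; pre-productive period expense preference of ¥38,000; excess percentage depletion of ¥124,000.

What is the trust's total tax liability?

¥102,930

Mainline income levy:
  ¥76,000 × 8% = ¥6,080
  ¥38,000 × 12% = ¥4,560
  ¥46,000 × 18% = ¥8,280
  ¥271,000 × 31% = ¥84,010
  → ¥102,930

Alternative floor tax:
  Adjusted income: ¥431,000 + ¥25,000 + ¥72,000 + ¥38,000 + ¥124,000 = ¥690,000
  Exemption: ¥115,000 − 20% × (¥690,000 − ¥543,000) = ¥115,000 − ¥29,400 = ¥85,600
  Base: ¥690,000 − ¥85,600 = ¥604,400
  ¥604,400 × 15% = ¥90,660

¥102,930 > ¥90,660, so the mainline income levy governs.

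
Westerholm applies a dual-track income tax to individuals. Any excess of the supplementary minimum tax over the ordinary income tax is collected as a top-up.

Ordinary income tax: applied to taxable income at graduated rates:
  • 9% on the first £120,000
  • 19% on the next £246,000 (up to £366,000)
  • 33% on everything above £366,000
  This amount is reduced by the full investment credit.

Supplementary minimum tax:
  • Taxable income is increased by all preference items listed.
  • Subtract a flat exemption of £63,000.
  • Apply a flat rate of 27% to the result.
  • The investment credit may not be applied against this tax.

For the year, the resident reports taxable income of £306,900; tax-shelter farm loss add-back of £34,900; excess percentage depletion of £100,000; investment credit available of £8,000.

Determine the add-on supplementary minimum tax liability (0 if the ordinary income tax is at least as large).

£63,965

Ordinary income tax:
  £120,000 × 9% = £10,800
  £186,900 × 19% = £35,511
  → £46,311
  Less investment credit £8,000 → £38,311

Supplementary minimum tax:
  Adjusted income: £306,900 + £34,900 + £100,000 = £441,800
  Less exemption £63,000 → base £378,800
  £378,800 × 27% = £102,276

Excess of supplementary minimum tax over ordinary income tax: £102,276 − £38,311 = £63,965.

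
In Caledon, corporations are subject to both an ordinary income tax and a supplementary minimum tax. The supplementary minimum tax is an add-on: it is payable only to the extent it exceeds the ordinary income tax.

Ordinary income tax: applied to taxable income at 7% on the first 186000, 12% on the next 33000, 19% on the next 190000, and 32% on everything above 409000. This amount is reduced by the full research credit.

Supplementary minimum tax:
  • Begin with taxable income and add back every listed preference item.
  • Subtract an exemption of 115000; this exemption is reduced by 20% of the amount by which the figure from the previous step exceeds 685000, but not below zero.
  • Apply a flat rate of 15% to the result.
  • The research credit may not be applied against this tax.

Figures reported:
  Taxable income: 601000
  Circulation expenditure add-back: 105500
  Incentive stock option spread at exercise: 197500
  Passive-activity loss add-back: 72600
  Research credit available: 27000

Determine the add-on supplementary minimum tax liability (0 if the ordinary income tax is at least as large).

50468

Supplementary minimum tax:
  Adjusted income: 601000 + 105500 + 197500 + 72600 = 976600
  Exemption: 115000 − 20% × (976600 − 685000) = 115000 − 58320 = 56680
  Base: 976600 − 56680 = 919920
  919920 × 15% = 137988

Ordinary income tax:
  186000 × 7% = 13020
  33000 × 12% = 3960
  190000 × 19% = 36100
  192000 × 32% = 61440
  → 114520
  Less research credit 27000 → 87520

Excess of supplementary minimum tax over ordinary income tax: 137988 − 87520 = 50468.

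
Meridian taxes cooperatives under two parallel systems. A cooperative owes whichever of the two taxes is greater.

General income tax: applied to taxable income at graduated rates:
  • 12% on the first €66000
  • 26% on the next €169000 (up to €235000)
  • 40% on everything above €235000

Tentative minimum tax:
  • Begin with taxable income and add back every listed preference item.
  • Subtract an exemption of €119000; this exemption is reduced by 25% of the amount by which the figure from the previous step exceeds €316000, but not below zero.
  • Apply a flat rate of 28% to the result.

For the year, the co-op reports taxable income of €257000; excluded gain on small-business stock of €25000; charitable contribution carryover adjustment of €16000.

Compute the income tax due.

€60660

Tentative minimum tax:
  Adjusted income: €257000 + €25000 + €16000 = €298000
  Exemption: €298000 ≤ €316000, so full €119000 applies
  Base: €298000 − €119000 = €179000
  €179000 × 28% = €50120

General income tax:
  €66000 × 12% = €7920
  €169000 × 26% = €43940
  €22000 × 40% = €8800
  → €60660

€60660 > €50120, so the general income tax governs.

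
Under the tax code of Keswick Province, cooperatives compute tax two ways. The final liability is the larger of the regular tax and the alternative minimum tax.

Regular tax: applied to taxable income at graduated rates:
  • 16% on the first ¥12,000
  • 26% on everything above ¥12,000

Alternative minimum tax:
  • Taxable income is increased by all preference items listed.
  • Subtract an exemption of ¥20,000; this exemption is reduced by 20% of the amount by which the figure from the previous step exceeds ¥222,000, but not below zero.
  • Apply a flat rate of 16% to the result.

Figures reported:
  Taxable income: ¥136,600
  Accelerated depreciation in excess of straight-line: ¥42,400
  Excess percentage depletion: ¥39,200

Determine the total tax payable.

Regular tax:
  ¥12,000 × 16% = ¥1,920
  ¥124,600 × 26% = ¥32,396
  → ¥34,316

Alternative minimum tax:
  Adjusted income: ¥136,600 + ¥42,400 + ¥39,200 = ¥218,200
  Exemption: ¥218,200 ≤ ¥222,000, so full ¥20,000 applies
  Base: ¥218,200 − ¥20,000 = ¥198,200
  ¥198,200 × 16% = ¥31,712

¥34,316 > ¥31,712, so the regular tax governs.

¥34,316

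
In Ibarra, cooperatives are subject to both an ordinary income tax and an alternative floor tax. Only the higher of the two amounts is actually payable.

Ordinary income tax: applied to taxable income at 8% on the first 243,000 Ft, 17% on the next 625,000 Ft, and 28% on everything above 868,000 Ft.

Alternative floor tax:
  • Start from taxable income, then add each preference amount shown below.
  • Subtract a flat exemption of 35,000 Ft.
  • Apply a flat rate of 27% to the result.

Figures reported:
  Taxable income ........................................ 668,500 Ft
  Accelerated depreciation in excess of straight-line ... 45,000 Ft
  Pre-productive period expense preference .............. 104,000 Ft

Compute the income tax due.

Alternative floor tax:
  Adjusted income: 668,500 Ft + 45,000 Ft + 104,000 Ft = 817,500 Ft
  Less exemption 35,000 Ft → base 782,500 Ft
  782,500 Ft × 27% = 211,275 Ft

Ordinary income tax:
  243,000 Ft × 8% = 19,440 Ft
  425,500 Ft × 17% = 72,335 Ft
  → 91,775 Ft

211,275 Ft > 91,775 Ft, so the alternative floor tax is the binding amount.

211,275 Ft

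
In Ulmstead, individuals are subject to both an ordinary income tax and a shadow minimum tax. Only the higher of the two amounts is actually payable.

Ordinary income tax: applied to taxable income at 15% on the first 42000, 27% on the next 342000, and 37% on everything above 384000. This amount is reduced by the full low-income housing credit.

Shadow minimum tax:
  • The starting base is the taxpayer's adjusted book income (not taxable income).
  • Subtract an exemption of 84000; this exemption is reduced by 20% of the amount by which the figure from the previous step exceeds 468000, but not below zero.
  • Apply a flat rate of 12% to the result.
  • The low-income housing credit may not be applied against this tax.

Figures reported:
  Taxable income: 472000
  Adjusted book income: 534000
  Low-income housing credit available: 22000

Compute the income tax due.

109200

Shadow minimum tax:
  Base (adjusted book income): 534000
  Exemption: 84000 − 20% × (534000 − 468000) = 84000 − 13200 = 70800
  Base: 534000 − 70800 = 463200
  463200 × 12% = 55584

Ordinary income tax:
  42000 × 15% = 6300
  342000 × 27% = 92340
  88000 × 37% = 32560
  → 131200
  Less low-income housing credit 22000 → 109200

109200 > 55584, so the ordinary income tax governs.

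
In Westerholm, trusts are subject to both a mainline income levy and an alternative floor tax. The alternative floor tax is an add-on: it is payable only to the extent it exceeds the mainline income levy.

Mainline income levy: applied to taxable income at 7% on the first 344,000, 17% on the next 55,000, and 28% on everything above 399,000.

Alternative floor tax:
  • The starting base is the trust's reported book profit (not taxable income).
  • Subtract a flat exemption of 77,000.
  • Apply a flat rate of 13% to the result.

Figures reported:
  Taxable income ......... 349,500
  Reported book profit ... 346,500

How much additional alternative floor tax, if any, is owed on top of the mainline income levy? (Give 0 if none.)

Alternative floor tax:
  Base (reported book profit): 346,500
  Less exemption 77,000 → base 269,500
  269,500 × 13% = 35,035

Mainline income levy:
  344,000 × 7% = 24,080
  5,500 × 17% = 935
  → 25,015

Excess of alternative floor tax over mainline income levy: 35,035 − 25,015 = 10,020.

10,020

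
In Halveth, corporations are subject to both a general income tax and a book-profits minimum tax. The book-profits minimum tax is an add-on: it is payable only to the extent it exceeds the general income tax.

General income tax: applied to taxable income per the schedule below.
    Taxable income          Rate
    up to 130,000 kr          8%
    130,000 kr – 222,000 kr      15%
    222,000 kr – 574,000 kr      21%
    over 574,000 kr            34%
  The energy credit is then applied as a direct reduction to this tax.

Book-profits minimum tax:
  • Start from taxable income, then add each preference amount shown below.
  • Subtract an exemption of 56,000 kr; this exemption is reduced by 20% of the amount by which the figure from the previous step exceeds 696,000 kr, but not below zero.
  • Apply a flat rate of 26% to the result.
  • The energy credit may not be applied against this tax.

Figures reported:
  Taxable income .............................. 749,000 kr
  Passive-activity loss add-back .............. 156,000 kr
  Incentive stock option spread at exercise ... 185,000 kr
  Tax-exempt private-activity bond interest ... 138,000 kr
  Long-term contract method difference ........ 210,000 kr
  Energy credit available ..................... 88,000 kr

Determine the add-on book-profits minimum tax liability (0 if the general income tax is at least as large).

304,260 kr

Book-profits minimum tax:
  Adjusted income: 749,000 kr + 156,000 kr + 185,000 kr + 138,000 kr + 210,000 kr = 1,438,000 kr
  Exemption: 20% × (1,438,000 kr − 696,000 kr) = 148,400 kr ≥ 56,000 kr, so the exemption is fully phased out
  Base: 1,438,000 kr − 0 kr = 1,438,000 kr
  1,438,000 kr × 26% = 373,880 kr

General income tax:
  130,000 kr × 8% = 10,400 kr
  92,000 kr × 15% = 13,800 kr
  352,000 kr × 21% = 73,920 kr
  175,000 kr × 34% = 59,500 kr
  → 157,620 kr
  Less energy credit 88,000 kr → 69,620 kr

Excess of book-profits minimum tax over general income tax: 373,880 kr − 69,620 kr = 304,260 kr.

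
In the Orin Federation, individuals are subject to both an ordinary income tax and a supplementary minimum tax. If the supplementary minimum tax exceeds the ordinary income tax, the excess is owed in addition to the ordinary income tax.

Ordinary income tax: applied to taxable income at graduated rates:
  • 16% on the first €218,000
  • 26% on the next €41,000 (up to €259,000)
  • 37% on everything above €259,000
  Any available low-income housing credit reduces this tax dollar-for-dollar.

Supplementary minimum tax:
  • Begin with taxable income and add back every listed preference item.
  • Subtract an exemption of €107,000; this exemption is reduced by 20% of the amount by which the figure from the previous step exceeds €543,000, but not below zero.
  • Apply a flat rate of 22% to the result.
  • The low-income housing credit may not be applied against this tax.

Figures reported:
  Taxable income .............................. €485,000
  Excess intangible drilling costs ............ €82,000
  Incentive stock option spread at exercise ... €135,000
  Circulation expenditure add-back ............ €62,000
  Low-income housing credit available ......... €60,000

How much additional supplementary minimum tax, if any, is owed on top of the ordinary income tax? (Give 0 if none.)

€85,104

Ordinary income tax:
  €218,000 × 16% = €34,880
  €41,000 × 26% = €10,660
  €226,000 × 37% = €83,620
  → €129,160
  Less low-income housing credit €60,000 → €69,160

Supplementary minimum tax:
  Adjusted income: €485,000 + €82,000 + €135,000 + €62,000 = €764,000
  Exemption: €107,000 − 20% × (€764,000 − €543,000) = €107,000 − €44,200 = €62,800
  Base: €764,000 − €62,800 = €701,200
  €701,200 × 22% = €154,264

Excess of supplementary minimum tax over ordinary income tax: €154,264 − €69,160 = €85,104.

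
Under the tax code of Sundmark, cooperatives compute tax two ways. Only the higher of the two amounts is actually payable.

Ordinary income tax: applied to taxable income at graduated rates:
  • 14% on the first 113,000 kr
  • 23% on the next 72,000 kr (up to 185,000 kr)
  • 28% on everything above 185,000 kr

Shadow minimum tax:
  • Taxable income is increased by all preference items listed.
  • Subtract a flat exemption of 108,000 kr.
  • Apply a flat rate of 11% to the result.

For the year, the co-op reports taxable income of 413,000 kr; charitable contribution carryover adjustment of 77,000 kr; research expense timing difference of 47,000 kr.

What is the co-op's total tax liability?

Ordinary income tax:
  113,000 kr × 14% = 15,820 kr
  72,000 kr × 23% = 16,560 kr
  228,000 kr × 28% = 63,840 kr
  → 96,220 kr

Shadow minimum tax:
  Adjusted income: 413,000 kr + 77,000 kr + 47,000 kr = 537,000 kr
  Less exemption 108,000 kr → base 429,000 kr
  429,000 kr × 11% = 47,190 kr

96,220 kr > 47,190 kr, so the ordinary income tax governs.

96,220 kr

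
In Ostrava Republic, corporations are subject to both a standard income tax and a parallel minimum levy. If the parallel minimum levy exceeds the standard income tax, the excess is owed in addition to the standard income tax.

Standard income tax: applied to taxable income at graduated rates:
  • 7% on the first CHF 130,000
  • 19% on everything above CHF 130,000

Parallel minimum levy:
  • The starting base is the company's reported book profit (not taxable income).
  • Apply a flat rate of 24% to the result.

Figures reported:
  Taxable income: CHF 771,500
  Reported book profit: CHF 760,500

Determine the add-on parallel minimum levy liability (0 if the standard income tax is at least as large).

Parallel minimum levy:
  Base (reported book profit): CHF 760,500
  CHF 760,500 × 24% = CHF 182,520

Standard income tax:
  CHF 130,000 × 7% = CHF 9,100
  CHF 641,500 × 19% = CHF 121,885
  → CHF 130,985

Excess of parallel minimum levy over standard income tax: CHF 182,520 − CHF 130,985 = CHF 51,535.

CHF 51,535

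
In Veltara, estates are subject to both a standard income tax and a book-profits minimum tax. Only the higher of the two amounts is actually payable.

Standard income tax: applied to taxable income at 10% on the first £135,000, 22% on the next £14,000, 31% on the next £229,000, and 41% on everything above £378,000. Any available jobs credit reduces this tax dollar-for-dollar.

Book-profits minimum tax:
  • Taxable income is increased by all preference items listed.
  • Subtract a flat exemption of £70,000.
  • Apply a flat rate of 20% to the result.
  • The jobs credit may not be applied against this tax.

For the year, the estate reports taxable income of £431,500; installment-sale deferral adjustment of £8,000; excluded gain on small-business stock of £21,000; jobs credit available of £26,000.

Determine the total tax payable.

Book-profits minimum tax:
  Adjusted income: £431,500 + £8,000 + £21,000 = £460,500
  Less exemption £70,000 → base £390,500
  £390,500 × 20% = £78,100

Standard income tax:
  £135,000 × 10% = £13,500
  £14,000 × 22% = £3,080
  £229,000 × 31% = £70,990
  £53,500 × 41% = £21,935
  → £109,505
  Less jobs credit £26,000 → £83,505

£83,505 > £78,100, so the standard income tax governs.

£83,505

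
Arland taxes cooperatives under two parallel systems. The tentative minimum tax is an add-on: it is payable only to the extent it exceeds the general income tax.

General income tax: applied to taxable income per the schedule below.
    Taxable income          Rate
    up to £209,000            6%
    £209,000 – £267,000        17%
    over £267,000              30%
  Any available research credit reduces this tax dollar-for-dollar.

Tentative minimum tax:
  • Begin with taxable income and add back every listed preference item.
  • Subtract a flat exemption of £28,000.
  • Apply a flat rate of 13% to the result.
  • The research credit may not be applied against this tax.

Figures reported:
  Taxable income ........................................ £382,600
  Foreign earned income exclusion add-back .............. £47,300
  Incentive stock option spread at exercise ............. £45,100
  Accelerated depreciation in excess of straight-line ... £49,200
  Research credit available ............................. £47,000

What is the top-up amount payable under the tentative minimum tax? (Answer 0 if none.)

General income tax:
  £209,000 × 6% = £12,540
  £58,000 × 17% = £9,860
  £115,600 × 30% = £34,680
  → £57,080
  Less research credit £47,000 → £10,080

Tentative minimum tax:
  Adjusted income: £382,600 + £47,300 + £45,100 + £49,200 = £524,200
  Less exemption £28,000 → base £496,200
  £496,200 × 13% = £64,506

Excess of tentative minimum tax over general income tax: £64,506 − £10,080 = £54,426.

£54,426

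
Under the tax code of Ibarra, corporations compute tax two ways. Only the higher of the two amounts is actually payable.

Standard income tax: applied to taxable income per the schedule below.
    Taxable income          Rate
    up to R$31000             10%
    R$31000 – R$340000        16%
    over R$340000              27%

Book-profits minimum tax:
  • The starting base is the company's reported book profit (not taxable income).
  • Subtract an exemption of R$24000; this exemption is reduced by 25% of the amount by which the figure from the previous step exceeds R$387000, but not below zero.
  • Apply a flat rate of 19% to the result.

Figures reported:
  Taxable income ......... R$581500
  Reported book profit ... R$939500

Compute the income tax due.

R$178505

Book-profits minimum tax:
  Base (reported book profit): R$939500
  Exemption: 25% × (R$939500 − R$387000) = R$138125 ≥ R$24000, so the exemption is fully phased out
  Base: R$939500 − R$0 = R$939500
  R$939500 × 19% = R$178505

Standard income tax:
  R$31000 × 10% = R$3100
  R$309000 × 16% = R$49440
  R$241500 × 27% = R$65205
  → R$117745

R$178505 > R$117745, so the book-profits minimum tax is the binding amount.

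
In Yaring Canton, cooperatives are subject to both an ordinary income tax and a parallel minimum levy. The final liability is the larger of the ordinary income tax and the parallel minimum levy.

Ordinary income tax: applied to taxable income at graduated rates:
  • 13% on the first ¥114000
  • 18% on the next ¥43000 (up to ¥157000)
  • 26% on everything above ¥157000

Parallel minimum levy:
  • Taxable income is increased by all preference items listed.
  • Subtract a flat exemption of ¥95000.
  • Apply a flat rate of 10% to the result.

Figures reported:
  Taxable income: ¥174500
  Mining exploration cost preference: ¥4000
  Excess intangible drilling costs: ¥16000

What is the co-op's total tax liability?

¥27110

Parallel minimum levy:
  Adjusted income: ¥174500 + ¥4000 + ¥16000 = ¥194500
  Less exemption ¥95000 → base ¥99500
  ¥99500 × 10% = ¥9950

Ordinary income tax:
  ¥114000 × 13% = ¥14820
  ¥43000 × 18% = ¥7740
  ¥17500 × 26% = ¥4550
  → ¥27110

¥27110 > ¥9950, so the ordinary income tax governs.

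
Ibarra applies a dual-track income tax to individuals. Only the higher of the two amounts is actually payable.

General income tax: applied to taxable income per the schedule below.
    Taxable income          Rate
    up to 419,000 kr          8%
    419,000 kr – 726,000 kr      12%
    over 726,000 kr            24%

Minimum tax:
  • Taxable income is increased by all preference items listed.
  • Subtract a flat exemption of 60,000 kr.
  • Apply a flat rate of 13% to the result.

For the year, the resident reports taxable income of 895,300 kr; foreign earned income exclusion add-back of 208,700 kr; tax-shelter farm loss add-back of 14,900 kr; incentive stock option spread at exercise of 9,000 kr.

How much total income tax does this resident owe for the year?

Minimum tax:
  Adjusted income: 895,300 kr + 208,700 kr + 14,900 kr + 9,000 kr = 1,127,900 kr
  Less exemption 60,000 kr → base 1,067,900 kr
  1,067,900 kr × 13% = 138,827 kr

General income tax:
  419,000 kr × 8% = 33,520 kr
  307,000 kr × 12% = 36,840 kr
  169,300 kr × 24% = 40,632 kr
  → 110,992 kr

138,827 kr > 110,992 kr, so the minimum tax is the binding amount.

138,827 kr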